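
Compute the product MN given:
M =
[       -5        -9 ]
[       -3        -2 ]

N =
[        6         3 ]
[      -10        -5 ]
MN =
[       60        30 ]
[        2         1 ]

Matrix multiplication: (MN)[i][j] = sum over k of M[i][k] * N[k][j].
  (MN)[0][0] = (-5)*(6) + (-9)*(-10) = 60
  (MN)[0][1] = (-5)*(3) + (-9)*(-5) = 30
  (MN)[1][0] = (-3)*(6) + (-2)*(-10) = 2
  (MN)[1][1] = (-3)*(3) + (-2)*(-5) = 1
MN =
[       60        30 ]
[        2         1 ]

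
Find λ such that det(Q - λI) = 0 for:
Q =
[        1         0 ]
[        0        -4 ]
λ = -4, 1

Solve det(Q - λI) = 0. For a 2×2 matrix the characteristic equation is λ² - (trace)λ + det = 0.
trace(Q) = a + d = 1 - 4 = -3.
det(Q) = a*d - b*c = (1)*(-4) - (0)*(0) = -4 - 0 = -4.
Characteristic equation: λ² - (-3)λ + (-4) = 0.
Discriminant = (-3)² - 4*(-4) = 9 + 16 = 25.
λ = (-3 ± √25) / 2 = (-3 ± 5) / 2 = -4, 1.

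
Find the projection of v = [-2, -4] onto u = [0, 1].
[0, -4]

The projection of v onto u is proj_u(v) = ((v·u) / (u·u)) · u.
v·u = (-2)*(0) + (-4)*(1) = -4.
u·u = (0)*(0) + (1)*(1) = 1.
coefficient = -4 / 1 = -4.
proj_u(v) = -4 · [0, 1] = [0, -4].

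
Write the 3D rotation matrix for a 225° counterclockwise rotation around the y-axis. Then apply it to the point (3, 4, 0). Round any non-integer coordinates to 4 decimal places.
R = [[-√2/2, 0, -√2/2], [0, 1, 0], [√2/2, 0, -√2/2]]; R·(3, 4, 0) = (-2.1213, 4.0000, 2.1213)

Rotation matrix for 225° around y-axis:
cos(225°) = -√2/2, sin(225°) = -√2/2
R = [[-√2/2, 0, -√2/2], [0, 1, 0], [√2/2, 0, -√2/2]]
Apply to (3, 4, 0): R·[3, 4, 0]ᵀ = (-2.1213, 4.0000, 2.1213)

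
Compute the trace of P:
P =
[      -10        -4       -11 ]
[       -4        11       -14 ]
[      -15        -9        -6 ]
tr(P) = -10 + 11 - 6 = -5

The trace of a square matrix is the sum of its diagonal entries.
Diagonal entries of P: P[0][0] = -10, P[1][1] = 11, P[2][2] = -6.
tr(P) = -10 + 11 - 6 = -5.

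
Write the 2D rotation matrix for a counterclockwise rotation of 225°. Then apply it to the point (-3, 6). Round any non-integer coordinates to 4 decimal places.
R = [[-√2/2, √2/2], [-√2/2, -√2/2]]; R·(-3, 6) = (6.3640, -2.1213)

Rotation matrix formula: R(θ) = [[cos θ, -sin θ], [sin θ, cos θ]]
For θ = 225°:
cos(225°) = -√2/2
sin(225°) = -√2/2
R = [[-√2/2, √2/2], [-√2/2, -√2/2]]
Apply to (-3, 6): [-√2/2·-3 + (√2/2)·6, -√2/2·-3 + -√2/2·6] = (6.3640, -2.1213)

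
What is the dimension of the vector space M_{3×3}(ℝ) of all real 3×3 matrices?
Dimension = 9

A real 3×3 matrix is determined by its 3·3 = 9 independent entries.
A standard basis is {E_ij : 1 ≤ i ≤ 3, 1 ≤ j ≤ 3}, where E_ij has a 1 in position (i, j) and 0 elsewhere — there are 9 such matrices, and they are linearly independent and span M_{3×3}(ℝ).
Therefore dim(M_{3×3}(ℝ)) = 9.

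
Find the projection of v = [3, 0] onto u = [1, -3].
[3/10, -9/10]

The projection of v onto u is proj_u(v) = ((v·u) / (u·u)) · u.
v·u = (3)*(1) + (0)*(-3) = 3.
u·u = (1)*(1) + (-3)*(-3) = 10.
coefficient = 3 / 10 = 3/10.
proj_u(v) = 3/10 · [1, -3] = [3/10, -9/10].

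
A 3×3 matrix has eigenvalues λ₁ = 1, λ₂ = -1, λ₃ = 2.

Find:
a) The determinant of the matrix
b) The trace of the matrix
det = -2, trace = 2

Two standard eigenvalue identities:
- det(A) equals the product of the eigenvalues (counted with multiplicity).
- trace(A) equals the sum of the eigenvalues.
det(A) = (1)*(-1)*(2) = -2.
trace(A) = 1 - 1 + 2 = 2.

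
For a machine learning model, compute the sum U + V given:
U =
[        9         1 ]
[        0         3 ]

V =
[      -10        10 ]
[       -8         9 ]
U + V =
[       -1        11 ]
[       -8        12 ]

Matrix addition is elementwise: (U+V)[i][j] = U[i][j] + V[i][j].
  (U+V)[0][0] = (9) + (-10) = -1
  (U+V)[0][1] = (1) + (10) = 11
  (U+V)[1][0] = (0) + (-8) = -8
  (U+V)[1][1] = (3) + (9) = 12
U + V =
[       -1        11 ]
[       -8        12 ]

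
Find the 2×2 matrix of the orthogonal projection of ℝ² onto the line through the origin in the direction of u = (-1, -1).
[[1/2, 1/2], [1/2, 1/2]]

The orthogonal projection onto the line spanned by a nonzero vector u = (a, b) has matrix P = (u uᵀ) / (uᵀ u) = (1/(a² + b²)) · [[a², ab], [ab, b²]].
Here u = (-1, -1), so a² + b² = 1 + 1 = 2.
P = (1/2) · [[1, 1], [1, 1]] = [[1/2, 1/2], [1/2, 1/2]].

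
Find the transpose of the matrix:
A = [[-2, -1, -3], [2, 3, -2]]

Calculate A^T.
[[-2, 2], [-1, 3], [-3, -2]]

The transpose sends entry (i,j) to (j,i); rows become columns.
Row 0 of A: [-2, -1, -3] -> column 0 of A^T.
Row 1 of A: [2, 3, -2] -> column 1 of A^T.
A^T = [[-2, 2], [-1, 3], [-3, -2]]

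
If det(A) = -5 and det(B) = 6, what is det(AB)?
-30

Use the multiplicative property of determinants: det(AB) = det(A)*det(B).
det(AB) = (-5)*(6) = -30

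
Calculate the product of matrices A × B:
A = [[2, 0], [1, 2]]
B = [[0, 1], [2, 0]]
[[0, 2], [4, 1]]

Matrix multiplication:
C[0][0] = 2×0 + 0×2 = 0
C[0][1] = 2×1 + 0×0 = 2
C[1][0] = 1×0 + 2×2 = 4
C[1][1] = 1×1 + 2×0 = 1
Result: [[0, 2], [4, 1]]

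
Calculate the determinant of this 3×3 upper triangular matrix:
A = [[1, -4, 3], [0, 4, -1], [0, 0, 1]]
4

The determinant of a triangular matrix is the product of its diagonal entries (the off-diagonal entries above the diagonal do not affect it).
det(A) = (1) * (4) * (1) = 4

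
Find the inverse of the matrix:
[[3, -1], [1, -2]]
[[2/5, -1/5], [1/5, -3/5]]

For [[a,b],[c,d]], inverse = (1/det)·[[d,-b],[-c,a]]
det = 3·-2 - -1·1 = -5
Inverse = (1/-5)·[[-2, 1], [-1, 3]]
        = [[2/5, -1/5], [1/5, -3/5]]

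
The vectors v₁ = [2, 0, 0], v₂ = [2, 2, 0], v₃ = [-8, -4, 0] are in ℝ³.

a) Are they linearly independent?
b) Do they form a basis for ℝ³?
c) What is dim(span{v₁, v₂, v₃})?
Not independent, not a basis, dim(span) = 2

Check whether v₃ can be written as a linear combination of v₁ and v₂.
v₃ = (-2)·v₁ + (-2)·v₂ = [-8, -4, 0], so the three vectors are linearly dependent.
Thus they do not form a basis for ℝ³, and dim(span{v₁, v₂, v₃}) = 2 (spanned by v₁ and v₂).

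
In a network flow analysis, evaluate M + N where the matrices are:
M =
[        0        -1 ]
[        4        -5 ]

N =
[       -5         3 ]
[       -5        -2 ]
M + N =
[       -5         2 ]
[       -1        -7 ]

Matrix addition is elementwise: (M+N)[i][j] = M[i][j] + N[i][j].
  (M+N)[0][0] = (0) + (-5) = -5
  (M+N)[0][1] = (-1) + (3) = 2
  (M+N)[1][0] = (4) + (-5) = -1
  (M+N)[1][1] = (-5) + (-2) = -7
M + N =
[       -5         2 ]
[       -1        -7 ]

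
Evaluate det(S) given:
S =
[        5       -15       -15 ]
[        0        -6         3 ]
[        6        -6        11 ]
det(S) = -1050

Expand along row 0 (cofactor expansion): det(S) = a*(e*i - f*h) - b*(d*i - f*g) + c*(d*h - e*g), where the 3×3 is [[a, b, c], [d, e, f], [g, h, i]].
Minor M_00 = (-6)*(11) - (3)*(-6) = -66 + 18 = -48.
Minor M_01 = (0)*(11) - (3)*(6) = 0 - 18 = -18.
Minor M_02 = (0)*(-6) - (-6)*(6) = 0 + 36 = 36.
det(S) = (5)*(-48) - (-15)*(-18) + (-15)*(36) = -240 - 270 - 540 = -1050.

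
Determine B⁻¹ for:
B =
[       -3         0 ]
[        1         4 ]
det(B) = -12
B⁻¹ =
[     -1/3         0 ]
[     1/12       1/4 ]

For a 2×2 matrix B = [[a, b], [c, d]] with det(B) ≠ 0, B⁻¹ = (1/det(B)) * [[d, -b], [-c, a]].
det(B) = (-3)*(4) - (0)*(1) = -12 - 0 = -12.
B⁻¹ = (1/-12) * [[4, 0], [-1, -3]].
Dividing each entry by -12 and reducing:
B⁻¹ =
[     -1/3         0 ]
[     1/12       1/4 ]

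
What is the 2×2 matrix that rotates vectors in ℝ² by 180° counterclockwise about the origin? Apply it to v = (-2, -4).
R = [[-1, 0], [0, -1]]; R·v = (2, 4)

A counterclockwise rotation by angle θ in ℝ² has matrix R(θ) = [[cos θ, -sin θ], [sin θ, cos θ]].
For θ = 180°: cos θ = -1, sin θ = 0.
R(180°) = [[-1, 0], [0, -1]].
R·v = [-1·-2 + (0)·-4, 0·-2 + -1·-4] = (2, 4).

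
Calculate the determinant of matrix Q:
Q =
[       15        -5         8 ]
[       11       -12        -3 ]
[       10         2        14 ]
det(Q) = -374

Expand along row 0 (cofactor expansion): det(Q) = a*(e*i - f*h) - b*(d*i - f*g) + c*(d*h - e*g), where the 3×3 is [[a, b, c], [d, e, f], [g, h, i]].
Minor M_00 = (-12)*(14) - (-3)*(2) = -168 + 6 = -162.
Minor M_01 = (11)*(14) - (-3)*(10) = 154 + 30 = 184.
Minor M_02 = (11)*(2) - (-12)*(10) = 22 + 120 = 142.
det(Q) = (15)*(-162) - (-5)*(184) + (8)*(142) = -2430 + 920 + 1136 = -374.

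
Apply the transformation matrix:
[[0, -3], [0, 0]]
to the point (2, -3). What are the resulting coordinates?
(9, 0)

Matrix multiplication:
[[0, -3], [0, 0]] × [2, -3]ᵀ
= [0×2 + -3×-3, 0×2 + 0×-3]ᵀ
= [9.0000, 0.0000]ᵀ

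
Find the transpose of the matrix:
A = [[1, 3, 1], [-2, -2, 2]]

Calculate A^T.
[[1, -2], [3, -2], [1, 2]]

The transpose sends entry (i,j) to (j,i); rows become columns.
Row 0 of A: [1, 3, 1] -> column 0 of A^T.
Row 1 of A: [-2, -2, 2] -> column 1 of A^T.
A^T = [[1, -2], [3, -2], [1, 2]]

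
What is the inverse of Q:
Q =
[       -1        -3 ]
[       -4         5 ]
det(Q) = -17
Q⁻¹ =
[    -5/17     -3/17 ]
[    -4/17      1/17 ]

For a 2×2 matrix Q = [[a, b], [c, d]] with det(Q) ≠ 0, Q⁻¹ = (1/det(Q)) * [[d, -b], [-c, a]].
det(Q) = (-1)*(5) - (-3)*(-4) = -5 - 12 = -17.
Q⁻¹ = (1/-17) * [[5, 3], [4, -1]].
Dividing each entry by -17 and reducing:
Q⁻¹ =
[    -5/17     -3/17 ]
[    -4/17      1/17 ]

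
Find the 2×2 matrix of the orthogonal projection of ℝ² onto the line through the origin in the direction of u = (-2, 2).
[[1/2, -1/2], [-1/2, 1/2]]

The orthogonal projection onto the line spanned by a nonzero vector u = (a, b) has matrix P = (u uᵀ) / (uᵀ u) = (1/(a² + b²)) · [[a², ab], [ab, b²]].
Here u = (-2, 2), so a² + b² = 4 + 4 = 8.
P = (1/8) · [[4, -4], [-4, 4]] = [[1/2, -1/2], [-1/2, 1/2]].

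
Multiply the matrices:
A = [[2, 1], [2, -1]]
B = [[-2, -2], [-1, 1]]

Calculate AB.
[[-5, -3], [-3, -5]]

Each entry (i,j) of AB = sum over k of A[i][k]*B[k][j].
(AB)[0][0] = (2)*(-2) + (1)*(-1) = -5
(AB)[0][1] = (2)*(-2) + (1)*(1) = -3
(AB)[1][0] = (2)*(-2) + (-1)*(-1) = -3
(AB)[1][1] = (2)*(-2) + (-1)*(1) = -5
AB = [[-5, -3], [-3, -5]]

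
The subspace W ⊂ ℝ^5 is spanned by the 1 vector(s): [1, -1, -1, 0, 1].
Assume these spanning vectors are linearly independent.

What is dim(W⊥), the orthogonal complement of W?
dim(W⊥) = 4

For any subspace W of ℝ^n, dim(W) + dim(W⊥) = n (the whole-space dimension).
Here the given 1 vectors are linearly independent, so dim(W) = 1.
Thus dim(W⊥) = n - dim(W) = 5 - 1 = 4.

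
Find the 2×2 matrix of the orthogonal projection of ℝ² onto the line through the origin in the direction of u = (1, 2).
[[1/5, 2/5], [2/5, 4/5]]

The orthogonal projection onto the line spanned by a nonzero vector u = (a, b) has matrix P = (u uᵀ) / (uᵀ u) = (1/(a² + b²)) · [[a², ab], [ab, b²]].
Here u = (1, 2), so a² + b² = 1 + 4 = 5.
P = (1/5) · [[1, 2], [2, 4]] = [[1/5, 2/5], [2/5, 4/5]].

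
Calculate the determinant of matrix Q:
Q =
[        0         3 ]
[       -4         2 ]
det(Q) = 12

For a 2×2 matrix [[a, b], [c, d]], det = a*d - b*c.
det(Q) = (0)*(2) - (3)*(-4) = 0 + 12 = 12.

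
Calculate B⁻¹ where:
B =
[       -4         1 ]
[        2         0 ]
det(B) = -2
B⁻¹ =
[        0       1/2 ]
[        1         2 ]

For a 2×2 matrix B = [[a, b], [c, d]] with det(B) ≠ 0, B⁻¹ = (1/det(B)) * [[d, -b], [-c, a]].
det(B) = (-4)*(0) - (1)*(2) = 0 - 2 = -2.
B⁻¹ = (1/-2) * [[0, -1], [-2, -4]].
Dividing each entry by -2 and reducing:
B⁻¹ =
[        0       1/2 ]
[        1         2 ]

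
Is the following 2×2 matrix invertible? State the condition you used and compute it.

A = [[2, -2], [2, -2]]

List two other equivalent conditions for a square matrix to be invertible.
No, not invertible; det(A) = 0 (two rows are equal, so the rows are linearly dependent). Equivalent conditions (failing for this A): rank(A) < 2; Ax = 0 has non-trivial solutions; 0 is an eigenvalue; the columns are linearly dependent.

To check invertibility, compute det(A).
In this matrix, row 0 and the last row are identical, so one row is a scalar multiple of another and the rows are linearly dependent.
A matrix with linearly dependent rows has det = 0 and is not invertible.
Equivalent failed conditions:
- rank(A) < 2.
- Ax = 0 has non-trivial solutions.
- 0 is an eigenvalue.
- The columns are linearly dependent.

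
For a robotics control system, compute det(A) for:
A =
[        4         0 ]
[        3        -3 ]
det(A) = -12

For a 2×2 matrix [[a, b], [c, d]], det = a*d - b*c.
det(A) = (4)*(-3) - (0)*(3) = -12 - 0 = -12.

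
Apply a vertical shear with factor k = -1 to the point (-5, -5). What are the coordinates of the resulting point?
(-5, 0)

Shear matrix for vertical shear with factor k = -1:
[[1, 0], [-1, 1]]
Result: (-5, -5) → (-5, 0)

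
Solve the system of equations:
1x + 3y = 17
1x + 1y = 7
x = 2, y = 5

Use elimination (row reduction):
Equation 1: 1x + 3y = 17.
Equation 2: 1x + 1y = 7.
Multiply Eq1 by 1 and Eq2 by 1: 1x + 3y = 17;  1x + 1y = 7.
Subtract: (-2)y = -10, so y = 5.
Back-substitute into Eq1: 1x + 3*(5) = 17, so x = 2.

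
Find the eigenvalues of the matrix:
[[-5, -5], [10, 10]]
λ = 0 and λ = 5

Characteristic equation: det(A - λI) = 0
λ² - (trace)λ + (det) = 0
λ² - (5)λ + (0) = 0
λ² - 5λ + 0 = 0
Solving: λ = 0, 5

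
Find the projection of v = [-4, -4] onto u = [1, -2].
[4/5, -8/5]

The projection of v onto u is proj_u(v) = ((v·u) / (u·u)) · u.
v·u = (-4)*(1) + (-4)*(-2) = 4.
u·u = (1)*(1) + (-2)*(-2) = 5.
coefficient = 4 / 5 = 4/5.
proj_u(v) = 4/5 · [1, -2] = [4/5, -8/5].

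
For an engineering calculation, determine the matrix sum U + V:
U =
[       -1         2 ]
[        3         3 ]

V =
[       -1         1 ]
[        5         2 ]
U + V =
[       -2         3 ]
[        8         5 ]

Matrix addition is elementwise: (U+V)[i][j] = U[i][j] + V[i][j].
  (U+V)[0][0] = (-1) + (-1) = -2
  (U+V)[0][1] = (2) + (1) = 3
  (U+V)[1][0] = (3) + (5) = 8
  (U+V)[1][1] = (3) + (2) = 5
U + V =
[       -2         3 ]
[        8         5 ]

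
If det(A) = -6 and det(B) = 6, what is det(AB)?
-36

Use the multiplicative property of determinants: det(AB) = det(A)*det(B).
det(AB) = (-6)*(6) = -36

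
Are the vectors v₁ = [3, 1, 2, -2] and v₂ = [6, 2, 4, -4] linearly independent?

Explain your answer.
No, linearly dependent (v₂ = 2·v₁)

Check whether there is a scalar k with v₂ = k·v₁.
Comparing components, k = 2 satisfies 2·[3, 1, 2, -2] = [6, 2, 4, -4].
Since v₂ is a scalar multiple of v₁, the two vectors are linearly dependent.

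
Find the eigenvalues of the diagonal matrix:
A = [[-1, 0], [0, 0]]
λ₁ = -1, λ₂ = 0

The characteristic polynomial of A is det(A - λI) = (-1 - λ)(0 - λ) = 0.
The roots are λ = -1 and λ = 0, so the eigenvalues are the diagonal entries.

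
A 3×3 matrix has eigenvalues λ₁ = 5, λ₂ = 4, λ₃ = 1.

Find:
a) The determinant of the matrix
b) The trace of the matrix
det = 20, trace = 10

Two standard eigenvalue identities:
- det(A) equals the product of the eigenvalues (counted with multiplicity).
- trace(A) equals the sum of the eigenvalues.
det(A) = (5)*(4)*(1) = 20.
trace(A) = 5 + 4 + 1 = 10.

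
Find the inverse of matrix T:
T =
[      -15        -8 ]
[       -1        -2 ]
det(T) = 22
T⁻¹ =
[    -1/11      4/11 ]
[     1/22    -15/22 ]

For a 2×2 matrix T = [[a, b], [c, d]] with det(T) ≠ 0, T⁻¹ = (1/det(T)) * [[d, -b], [-c, a]].
det(T) = (-15)*(-2) - (-8)*(-1) = 30 - 8 = 22.
T⁻¹ = (1/22) * [[-2, 8], [1, -15]].
Dividing each entry by 22 and reducing:
T⁻¹ =
[    -1/11      4/11 ]
[     1/22    -15/22 ]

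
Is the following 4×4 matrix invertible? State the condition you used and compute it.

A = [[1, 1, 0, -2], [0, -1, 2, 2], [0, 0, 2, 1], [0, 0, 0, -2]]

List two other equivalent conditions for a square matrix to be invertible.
Yes, invertible; det(A) = 4 ≠ 0. Equivalent conditions: rank(A) = 4; Ax = 0 has only the trivial solution; 0 is not an eigenvalue; the columns of A are linearly independent.

To check invertibility, compute det(A).
The given matrix is triangular, so det(A) equals the product of its diagonal entries = 4 ≠ 0.
Since det(A) ≠ 0, A is invertible.
Equivalent conditions for a square matrix A to be invertible:
- rank(A) = 4 (full rank).
- The homogeneous system Ax = 0 has only the trivial solution x = 0.
- 0 is not an eigenvalue of A.
- The columns (equivalently rows) of A are linearly independent.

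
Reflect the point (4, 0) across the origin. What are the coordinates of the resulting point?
(-4, 0)

Reflection across origin: (4, 0) → (-4, 0)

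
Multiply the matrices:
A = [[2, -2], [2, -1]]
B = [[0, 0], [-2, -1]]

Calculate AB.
[[4, 2], [2, 1]]

Each entry (i,j) of AB = sum over k of A[i][k]*B[k][j].
(AB)[0][0] = (2)*(0) + (-2)*(-2) = 4
(AB)[0][1] = (2)*(0) + (-2)*(-1) = 2
(AB)[1][0] = (2)*(0) + (-1)*(-2) = 2
(AB)[1][1] = (2)*(0) + (-1)*(-1) = 1
AB = [[4, 2], [2, 1]]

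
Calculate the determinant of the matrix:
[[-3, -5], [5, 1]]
22

For a 2×2 matrix [[a, b], [c, d]], det = ad - bc
det = (-3)(1) - (-5)(5) = -3 - -25 = 22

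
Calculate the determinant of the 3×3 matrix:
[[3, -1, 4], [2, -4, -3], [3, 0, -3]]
87

Expansion along first row:
det = 3·det([[-4,-3],[0,-3]]) - -1·det([[2,-3],[3,-3]]) + 4·det([[2,-4],[3,0]])
    = 3·(-4·-3 - -3·0) - -1·(2·-3 - -3·3) + 4·(2·0 - -4·3)
    = 3·12 - -1·3 + 4·12
    = 36 + 3 + 48 = 87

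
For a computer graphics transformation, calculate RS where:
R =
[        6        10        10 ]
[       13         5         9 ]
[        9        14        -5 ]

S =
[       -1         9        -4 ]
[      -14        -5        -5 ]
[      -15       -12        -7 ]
RS =
[     -296      -116      -144 ]
[     -218       -16      -140 ]
[     -130        71       -71 ]

Matrix multiplication: (RS)[i][j] = sum over k of R[i][k] * S[k][j].
  (RS)[0][0] = (6)*(-1) + (10)*(-14) + (10)*(-15) = -296
  (RS)[0][1] = (6)*(9) + (10)*(-5) + (10)*(-12) = -116
  (RS)[0][2] = (6)*(-4) + (10)*(-5) + (10)*(-7) = -144
  (RS)[1][0] = (13)*(-1) + (5)*(-14) + (9)*(-15) = -218
  (RS)[1][1] = (13)*(9) + (5)*(-5) + (9)*(-12) = -16
  (RS)[1][2] = (13)*(-4) + (5)*(-5) + (9)*(-7) = -140
  (RS)[2][0] = (9)*(-1) + (14)*(-14) + (-5)*(-15) = -130
  (RS)[2][1] = (9)*(9) + (14)*(-5) + (-5)*(-12) = 71
  (RS)[2][2] = (9)*(-4) + (14)*(-5) + (-5)*(-7) = -71
RS =
[     -296      -116      -144 ]
[     -218       -16      -140 ]
[     -130        71       -71 ]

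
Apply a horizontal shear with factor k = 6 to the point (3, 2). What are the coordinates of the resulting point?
(15, 2)

Shear matrix for horizontal shear with factor k = 6:
[[1, 6], [0, 1]]
Result: (3, 2) → (15, 2)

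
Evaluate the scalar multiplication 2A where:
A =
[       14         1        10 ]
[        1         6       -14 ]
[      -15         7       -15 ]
2A =
[       28         2        20 ]
[        2        12       -28 ]
[      -30        14       -30 ]

Scalar multiplication is elementwise: (2A)[i][j] = 2 * A[i][j].
  (2A)[0][0] = 2 * (14) = 28
  (2A)[0][1] = 2 * (1) = 2
  (2A)[0][2] = 2 * (10) = 20
  (2A)[1][0] = 2 * (1) = 2
  (2A)[1][1] = 2 * (6) = 12
  (2A)[1][2] = 2 * (-14) = -28
  (2A)[2][0] = 2 * (-15) = -30
  (2A)[2][1] = 2 * (7) = 14
  (2A)[2][2] = 2 * (-15) = -30
2A =
[       28         2        20 ]
[        2        12       -28 ]
[      -30        14       -30 ]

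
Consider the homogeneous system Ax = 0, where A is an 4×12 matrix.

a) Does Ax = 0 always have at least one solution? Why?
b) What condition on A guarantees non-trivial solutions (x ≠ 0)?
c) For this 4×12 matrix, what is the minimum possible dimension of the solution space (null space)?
a) Yes, x = 0 is always a solution. b) When A has linearly dependent columns (rank < n). c) Minimum nullity = 8.

a) x = 0 satisfies A·0 = 0, so the zero vector is always a solution.
b) Non-trivial solutions exist iff the columns of A are linearly dependent, equivalently rank(A) < n (the number of columns).
c) By rank-nullity, rank(A) + nullity(A) = n = 12. Since A has only 4 rows, rank(A) ≤ 4, so nullity(A) ≥ 12 - 4 = 8.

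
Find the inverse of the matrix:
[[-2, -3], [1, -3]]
[[-1/3, 1/3], [-1/9, -2/9]]

For [[a,b],[c,d]], inverse = (1/det)·[[d,-b],[-c,a]]
det = -2·-3 - -3·1 = 9
Inverse = (1/9)·[[-3, 3], [-1, -2]]
        = [[-1/3, 1/3], [-1/9, -2/9]]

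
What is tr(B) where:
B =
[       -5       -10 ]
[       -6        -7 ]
tr(B) = -5 - 7 = -12

The trace of a square matrix is the sum of its diagonal entries.
Diagonal entries of B: B[0][0] = -5, B[1][1] = -7.
tr(B) = -5 - 7 = -12.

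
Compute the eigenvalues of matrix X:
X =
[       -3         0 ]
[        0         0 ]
λ = -3, 0

Solve det(X - λI) = 0. For a 2×2 matrix the characteristic equation is λ² - (trace)λ + det = 0.
trace(X) = a + d = -3 + 0 = -3.
det(X) = a*d - b*c = (-3)*(0) - (0)*(0) = 0 - 0 = 0.
Characteristic equation: λ² - (-3)λ + (0) = 0.
Discriminant = (-3)² - 4*(0) = 9 - 0 = 9.
λ = (-3 ± √9) / 2 = (-3 ± 3) / 2 = -3, 0.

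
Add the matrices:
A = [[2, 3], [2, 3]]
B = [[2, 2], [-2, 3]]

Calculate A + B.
[[4, 5], [0, 6]]

Add corresponding elements:
(2)+(2)=4
(3)+(2)=5
(2)+(-2)=0
(3)+(3)=6
A + B = [[4, 5], [0, 6]]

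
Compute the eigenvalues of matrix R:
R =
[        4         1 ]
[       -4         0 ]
λ = 2, 2

Solve det(R - λI) = 0. For a 2×2 matrix the characteristic equation is λ² - (trace)λ + det = 0.
trace(R) = a + d = 4 + 0 = 4.
det(R) = a*d - b*c = (4)*(0) - (1)*(-4) = 0 + 4 = 4.
Characteristic equation: λ² - (4)λ + (4) = 0.
Discriminant = (4)² - 4*(4) = 16 - 16 = 0.
λ = (4 ± √0) / 2 = (4 ± 0) / 2 = 2, 2.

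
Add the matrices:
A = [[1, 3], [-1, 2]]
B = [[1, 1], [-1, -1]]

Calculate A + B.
[[2, 4], [-2, 1]]

Add corresponding elements:
(1)+(1)=2
(3)+(1)=4
(-1)+(-1)=-2
(2)+(-1)=1
A + B = [[2, 4], [-2, 1]]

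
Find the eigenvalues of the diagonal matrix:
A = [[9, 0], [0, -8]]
λ₁ = 9, λ₂ = -8

The characteristic polynomial of A is det(A - λI) = (9 - λ)(-8 - λ) = 0.
The roots are λ = 9 and λ = -8, so the eigenvalues are the diagonal entries.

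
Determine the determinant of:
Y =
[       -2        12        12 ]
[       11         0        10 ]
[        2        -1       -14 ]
det(Y) = 1936

Expand along row 0 (cofactor expansion): det(Y) = a*(e*i - f*h) - b*(d*i - f*g) + c*(d*h - e*g), where the 3×3 is [[a, b, c], [d, e, f], [g, h, i]].
Minor M_00 = (0)*(-14) - (10)*(-1) = 0 + 10 = 10.
Minor M_01 = (11)*(-14) - (10)*(2) = -154 - 20 = -174.
Minor M_02 = (11)*(-1) - (0)*(2) = -11 - 0 = -11.
det(Y) = (-2)*(10) - (12)*(-174) + (12)*(-11) = -20 + 2088 - 132 = 1936.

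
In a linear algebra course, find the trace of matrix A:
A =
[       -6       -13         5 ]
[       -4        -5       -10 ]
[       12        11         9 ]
tr(A) = -6 - 5 + 9 = -2

The trace of a square matrix is the sum of its diagonal entries.
Diagonal entries of A: A[0][0] = -6, A[1][1] = -5, A[2][2] = 9.
tr(A) = -6 - 5 + 9 = -2.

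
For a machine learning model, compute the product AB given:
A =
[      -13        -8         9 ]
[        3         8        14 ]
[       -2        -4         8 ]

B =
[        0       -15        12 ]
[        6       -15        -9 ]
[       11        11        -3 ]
AB =
[       51       414      -111 ]
[      202       -11       -78 ]
[       64       178       -12 ]

Matrix multiplication: (AB)[i][j] = sum over k of A[i][k] * B[k][j].
  (AB)[0][0] = (-13)*(0) + (-8)*(6) + (9)*(11) = 51
  (AB)[0][1] = (-13)*(-15) + (-8)*(-15) + (9)*(11) = 414
  (AB)[0][2] = (-13)*(12) + (-8)*(-9) + (9)*(-3) = -111
  (AB)[1][0] = (3)*(0) + (8)*(6) + (14)*(11) = 202
  (AB)[1][1] = (3)*(-15) + (8)*(-15) + (14)*(11) = -11
  (AB)[1][2] = (3)*(12) + (8)*(-9) + (14)*(-3) = -78
  (AB)[2][0] = (-2)*(0) + (-4)*(6) + (8)*(11) = 64
  (AB)[2][1] = (-2)*(-15) + (-4)*(-15) + (8)*(11) = 178
  (AB)[2][2] = (-2)*(12) + (-4)*(-9) + (8)*(-3) = -12
AB =
[       51       414      -111 ]
[      202       -11       -78 ]
[       64       178       -12 ]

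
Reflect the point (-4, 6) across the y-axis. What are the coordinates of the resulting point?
(4, 6)

Reflection across y-axis: (-4, 6) → (4, 6)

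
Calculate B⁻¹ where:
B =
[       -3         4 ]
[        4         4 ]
det(B) = -28
B⁻¹ =
[     -1/7       1/7 ]
[      1/7      3/28 ]

For a 2×2 matrix B = [[a, b], [c, d]] with det(B) ≠ 0, B⁻¹ = (1/det(B)) * [[d, -b], [-c, a]].
det(B) = (-3)*(4) - (4)*(4) = -12 - 16 = -28.
B⁻¹ = (1/-28) * [[4, -4], [-4, -3]].
Dividing each entry by -28 and reducing:
B⁻¹ =
[     -1/7       1/7 ]
[      1/7      3/28 ]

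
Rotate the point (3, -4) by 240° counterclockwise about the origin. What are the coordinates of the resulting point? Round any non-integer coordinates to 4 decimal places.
(-4.9641, -0.5981)

Rotation matrix R(θ) = [[cos θ, -sin θ], [sin θ, cos θ]]; for θ = 240°:
R = [[-1/2, √3/2], [-√3/2, -1/2]]
Result: R × [3, -4]ᵀ = [-1/2·3 + (√3/2)·-4, -√3/2·3 + (-1/2)·-4]ᵀ = (-4.9641, -0.5981)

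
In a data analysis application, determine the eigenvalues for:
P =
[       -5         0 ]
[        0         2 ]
λ = -5, 2

Solve det(P - λI) = 0. For a 2×2 matrix the characteristic equation is λ² - (trace)λ + det = 0.
trace(P) = a + d = -5 + 2 = -3.
det(P) = a*d - b*c = (-5)*(2) - (0)*(0) = -10 - 0 = -10.
Characteristic equation: λ² - (-3)λ + (-10) = 0.
Discriminant = (-3)² - 4*(-10) = 9 + 40 = 49.
λ = (-3 ± √49) / 2 = (-3 ± 7) / 2 = -5, 2.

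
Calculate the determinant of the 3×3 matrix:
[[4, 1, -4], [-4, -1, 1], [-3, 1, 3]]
21

Expansion along first row:
det = 4·det([[-1,1],[1,3]]) - 1·det([[-4,1],[-3,3]]) + -4·det([[-4,-1],[-3,1]])
    = 4·(-1·3 - 1·1) - 1·(-4·3 - 1·-3) + -4·(-4·1 - -1·-3)
    = 4·-4 - 1·-9 + -4·-7
    = -16 + 9 + 28 = 21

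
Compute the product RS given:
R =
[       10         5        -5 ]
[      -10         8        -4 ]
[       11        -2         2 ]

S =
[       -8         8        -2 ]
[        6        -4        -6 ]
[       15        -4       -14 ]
RS =
[     -125        80        20 ]
[       68       -96        28 ]
[      -70        88       -38 ]

Matrix multiplication: (RS)[i][j] = sum over k of R[i][k] * S[k][j].
  (RS)[0][0] = (10)*(-8) + (5)*(6) + (-5)*(15) = -125
  (RS)[0][1] = (10)*(8) + (5)*(-4) + (-5)*(-4) = 80
  (RS)[0][2] = (10)*(-2) + (5)*(-6) + (-5)*(-14) = 20
  (RS)[1][0] = (-10)*(-8) + (8)*(6) + (-4)*(15) = 68
  (RS)[1][1] = (-10)*(8) + (8)*(-4) + (-4)*(-4) = -96
  (RS)[1][2] = (-10)*(-2) + (8)*(-6) + (-4)*(-14) = 28
  (RS)[2][0] = (11)*(-8) + (-2)*(6) + (2)*(15) = -70
  (RS)[2][1] = (11)*(8) + (-2)*(-4) + (2)*(-4) = 88
  (RS)[2][2] = (11)*(-2) + (-2)*(-6) + (2)*(-14) = -38
RS =
[     -125        80        20 ]
[       68       -96        28 ]
[      -70        88       -38 ]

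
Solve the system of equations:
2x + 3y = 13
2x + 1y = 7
x = 2, y = 3

Use elimination (row reduction):
Equation 1: 2x + 3y = 13.
Equation 2: 2x + 1y = 7.
Multiply Eq1 by 2 and Eq2 by 2: 4x + 6y = 26;  4x + 2y = 14.
Subtract: (-4)y = -12, so y = 3.
Back-substitute into Eq1: 2x + 3*(3) = 13, so x = 2.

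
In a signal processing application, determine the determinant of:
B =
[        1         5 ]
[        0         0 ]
det(B) = 0

For a 2×2 matrix [[a, b], [c, d]], det = a*d - b*c.
det(B) = (1)*(0) - (5)*(0) = 0 - 0 = 0.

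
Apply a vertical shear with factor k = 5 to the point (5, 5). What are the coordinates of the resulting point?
(5, 30)

Shear matrix for vertical shear with factor k = 5:
[[1, 0], [5, 1]]
Result: (5, 5) → (5, 30)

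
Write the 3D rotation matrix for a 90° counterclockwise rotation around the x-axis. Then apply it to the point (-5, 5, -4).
R = [[1, 0, 0], [0, 0, -1], [0, 1, 0]]; R·(-5, 5, -4) = (-5, 4, 5)

Rotation matrix for 90° around x-axis:
cos(90°) = 0, sin(90°) = 1
R = [[1, 0, 0], [0, 0, -1], [0, 1, 0]]
Apply to (-5, 5, -4): R·[-5, 5, -4]ᵀ = (-5, 4, 5)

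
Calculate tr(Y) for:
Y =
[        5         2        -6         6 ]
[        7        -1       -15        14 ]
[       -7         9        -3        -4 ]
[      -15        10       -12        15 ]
tr(Y) = 5 - 1 - 3 + 15 = 16

The trace of a square matrix is the sum of its diagonal entries.
Diagonal entries of Y: Y[0][0] = 5, Y[1][1] = -1, Y[2][2] = -3, Y[3][3] = 15.
tr(Y) = 5 - 1 - 3 + 15 = 16.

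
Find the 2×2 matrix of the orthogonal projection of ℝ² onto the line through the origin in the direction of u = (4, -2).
[[4/5, -2/5], [-2/5, 1/5]]

The orthogonal projection onto the line spanned by a nonzero vector u = (a, b) has matrix P = (u uᵀ) / (uᵀ u) = (1/(a² + b²)) · [[a², ab], [ab, b²]].
Here u = (4, -2), so a² + b² = 16 + 4 = 20.
P = (1/20) · [[16, -8], [-8, 4]] = [[4/5, -2/5], [-2/5, 1/5]].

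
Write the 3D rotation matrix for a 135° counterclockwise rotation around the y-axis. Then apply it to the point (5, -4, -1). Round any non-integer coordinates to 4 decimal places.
R = [[-√2/2, 0, √2/2], [0, 1, 0], [-√2/2, 0, -√2/2]]; R·(5, -4, -1) = (-4.2426, -4.0000, -2.8284)

Rotation matrix for 135° around y-axis:
cos(135°) = -√2/2, sin(135°) = √2/2
R = [[-√2/2, 0, √2/2], [0, 1, 0], [-√2/2, 0, -√2/2]]
Apply to (5, -4, -1): R·[5, -4, -1]ᵀ = (-4.2426, -4.0000, -2.8284)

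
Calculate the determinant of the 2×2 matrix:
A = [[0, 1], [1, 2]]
-1

For A = [[a, b], [c, d]], det(A) = a*d - b*c.
det(A) = (0)*(2) - (1)*(1) = 0 - 1 = -1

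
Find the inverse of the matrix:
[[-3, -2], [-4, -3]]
[[-3, 2], [4, -3]]

For [[a,b],[c,d]], inverse = (1/det)·[[d,-b],[-c,a]]
det = -3·-3 - -2·-4 = 1
Inverse = (1/1)·[[-3, 2], [4, -3]]
        = [[-3, 2], [4, -3]]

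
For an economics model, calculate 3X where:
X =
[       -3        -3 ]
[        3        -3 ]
3X =
[       -9        -9 ]
[        9        -9 ]

Scalar multiplication is elementwise: (3X)[i][j] = 3 * X[i][j].
  (3X)[0][0] = 3 * (-3) = -9
  (3X)[0][1] = 3 * (-3) = -9
  (3X)[1][0] = 3 * (3) = 9
  (3X)[1][1] = 3 * (-3) = -9
3X =
[       -9        -9 ]
[        9        -9 ]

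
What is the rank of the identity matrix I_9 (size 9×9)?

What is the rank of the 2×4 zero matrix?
rank(I_9) = 9, rank(0) = 0

The identity I_9 has 9 columns that are the standard basis vectors e_1, …, e_9. These are linearly independent, so all 9 columns are pivots and rank(I_9) = 9.
The 2×4 zero matrix has every entry zero, so every row is the zero row and there are no pivots; rank(0) = 0.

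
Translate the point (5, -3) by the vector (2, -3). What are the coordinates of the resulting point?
(7, -6)

Translation by (2, -3):
x' = 5 + 2 = 7
y' = -3 + -3 = -6
Homogeneous matrix: [[1, 0, 2], [0, 1, -3], [0, 0, 1]]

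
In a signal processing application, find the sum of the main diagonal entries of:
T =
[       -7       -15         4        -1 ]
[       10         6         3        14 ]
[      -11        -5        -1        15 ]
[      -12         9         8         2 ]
tr(T) = -7 + 6 - 1 + 2 = 0

The trace of a square matrix is the sum of its diagonal entries.
Diagonal entries of T: T[0][0] = -7, T[1][1] = 6, T[2][2] = -1, T[3][3] = 2.
tr(T) = -7 + 6 - 1 + 2 = 0.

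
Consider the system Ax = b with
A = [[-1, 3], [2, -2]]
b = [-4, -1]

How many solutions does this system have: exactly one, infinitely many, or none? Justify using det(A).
Exactly one solution

Compute det(A) = (-1)*(-2) - (3)*(2) = -4.
Because det(A) ≠ 0, A is invertible and Ax = b has a unique solution for every b (here x = A⁻¹ b).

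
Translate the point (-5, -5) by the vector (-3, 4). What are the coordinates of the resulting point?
(-8, -1)

Translation by (-3, 4):
x' = -5 + -3 = -8
y' = -5 + 4 = -1
Homogeneous matrix: [[1, 0, -3], [0, 1, 4], [0, 0, 1]]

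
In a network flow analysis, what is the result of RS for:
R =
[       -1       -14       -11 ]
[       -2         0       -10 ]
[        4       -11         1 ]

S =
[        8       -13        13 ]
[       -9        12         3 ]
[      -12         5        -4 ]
RS =
[      250      -210       -11 ]
[      104       -24        14 ]
[      119      -179        15 ]

Matrix multiplication: (RS)[i][j] = sum over k of R[i][k] * S[k][j].
  (RS)[0][0] = (-1)*(8) + (-14)*(-9) + (-11)*(-12) = 250
  (RS)[0][1] = (-1)*(-13) + (-14)*(12) + (-11)*(5) = -210
  (RS)[0][2] = (-1)*(13) + (-14)*(3) + (-11)*(-4) = -11
  (RS)[1][0] = (-2)*(8) + (0)*(-9) + (-10)*(-12) = 104
  (RS)[1][1] = (-2)*(-13) + (0)*(12) + (-10)*(5) = -24
  (RS)[1][2] = (-2)*(13) + (0)*(3) + (-10)*(-4) = 14
  (RS)[2][0] = (4)*(8) + (-11)*(-9) + (1)*(-12) = 119
  (RS)[2][1] = (4)*(-13) + (-11)*(12) + (1)*(5) = -179
  (RS)[2][2] = (4)*(13) + (-11)*(3) + (1)*(-4) = 15
RS =
[      250      -210       -11 ]
[      104       -24        14 ]
[      119      -179        15 ]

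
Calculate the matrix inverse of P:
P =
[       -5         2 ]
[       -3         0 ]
det(P) = 6
P⁻¹ =
[        0      -1/3 ]
[      1/2      -5/6 ]

For a 2×2 matrix P = [[a, b], [c, d]] with det(P) ≠ 0, P⁻¹ = (1/det(P)) * [[d, -b], [-c, a]].
det(P) = (-5)*(0) - (2)*(-3) = 0 + 6 = 6.
P⁻¹ = (1/6) * [[0, -2], [3, -5]].
Dividing each entry by 6 and reducing:
P⁻¹ =
[        0      -1/3 ]
[      1/2      -5/6 ]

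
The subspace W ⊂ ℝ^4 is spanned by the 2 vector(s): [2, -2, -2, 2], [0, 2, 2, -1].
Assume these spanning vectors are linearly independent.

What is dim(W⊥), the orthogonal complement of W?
dim(W⊥) = 2

For any subspace W of ℝ^n, dim(W) + dim(W⊥) = n (the whole-space dimension).
Here the given 2 vectors are linearly independent, so dim(W) = 2.
Thus dim(W⊥) = n - dim(W) = 4 - 2 = 2.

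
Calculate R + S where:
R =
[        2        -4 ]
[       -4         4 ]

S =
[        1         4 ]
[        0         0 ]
R + S =
[        3         0 ]
[       -4         4 ]

Matrix addition is elementwise: (R+S)[i][j] = R[i][j] + S[i][j].
  (R+S)[0][0] = (2) + (1) = 3
  (R+S)[0][1] = (-4) + (4) = 0
  (R+S)[1][0] = (-4) + (0) = -4
  (R+S)[1][1] = (4) + (0) = 4
R + S =
[        3         0 ]
[       -4         4 ]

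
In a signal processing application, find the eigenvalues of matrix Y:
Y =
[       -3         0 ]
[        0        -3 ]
λ = -3, -3

Solve det(Y - λI) = 0. For a 2×2 matrix the characteristic equation is λ² - (trace)λ + det = 0.
trace(Y) = a + d = -3 - 3 = -6.
det(Y) = a*d - b*c = (-3)*(-3) - (0)*(0) = 9 - 0 = 9.
Characteristic equation: λ² - (-6)λ + (9) = 0.
Discriminant = (-6)² - 4*(9) = 36 - 36 = 0.
λ = (-6 ± √0) / 2 = (-6 ± 0) / 2 = -3, -3.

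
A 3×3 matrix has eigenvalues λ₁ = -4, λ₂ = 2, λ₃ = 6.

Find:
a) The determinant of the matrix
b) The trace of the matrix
det = -48, trace = 4

Two standard eigenvalue identities:
- det(A) equals the product of the eigenvalues (counted with multiplicity).
- trace(A) equals the sum of the eigenvalues.
det(A) = (-4)*(2)*(6) = -48.
trace(A) = -4 + 2 + 6 = 4.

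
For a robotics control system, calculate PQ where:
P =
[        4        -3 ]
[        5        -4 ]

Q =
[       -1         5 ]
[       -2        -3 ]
PQ =
[        2        29 ]
[        3        37 ]

Matrix multiplication: (PQ)[i][j] = sum over k of P[i][k] * Q[k][j].
  (PQ)[0][0] = (4)*(-1) + (-3)*(-2) = 2
  (PQ)[0][1] = (4)*(5) + (-3)*(-3) = 29
  (PQ)[1][0] = (5)*(-1) + (-4)*(-2) = 3
  (PQ)[1][1] = (5)*(5) + (-4)*(-3) = 37
PQ =
[        2        29 ]
[        3        37 ]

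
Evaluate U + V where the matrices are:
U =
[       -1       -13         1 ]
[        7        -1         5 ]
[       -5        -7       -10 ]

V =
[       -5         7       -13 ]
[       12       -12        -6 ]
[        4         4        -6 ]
U + V =
[       -6        -6       -12 ]
[       19       -13        -1 ]
[       -1        -3       -16 ]

Matrix addition is elementwise: (U+V)[i][j] = U[i][j] + V[i][j].
  (U+V)[0][0] = (-1) + (-5) = -6
  (U+V)[0][1] = (-13) + (7) = -6
  (U+V)[0][2] = (1) + (-13) = -12
  (U+V)[1][0] = (7) + (12) = 19
  (U+V)[1][1] = (-1) + (-12) = -13
  (U+V)[1][2] = (5) + (-6) = -1
  (U+V)[2][0] = (-5) + (4) = -1
  (U+V)[2][1] = (-7) + (4) = -3
  (U+V)[2][2] = (-10) + (-6) = -16
U + V =
[       -6        -6       -12 ]
[       19       -13        -1 ]
[       -1        -3       -16 ]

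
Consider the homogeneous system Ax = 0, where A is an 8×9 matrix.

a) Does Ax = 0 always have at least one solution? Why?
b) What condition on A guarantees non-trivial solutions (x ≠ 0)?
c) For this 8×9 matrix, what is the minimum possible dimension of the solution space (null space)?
a) Yes, x = 0 is always a solution. b) When A has linearly dependent columns (rank < n). c) Minimum nullity = 1.

a) x = 0 satisfies A·0 = 0, so the zero vector is always a solution.
b) Non-trivial solutions exist iff the columns of A are linearly dependent, equivalently rank(A) < n (the number of columns).
c) By rank-nullity, rank(A) + nullity(A) = n = 9. Since A has only 8 rows, rank(A) ≤ 8, so nullity(A) ≥ 9 - 8 = 1.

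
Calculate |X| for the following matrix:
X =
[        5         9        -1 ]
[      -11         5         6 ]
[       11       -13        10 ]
det(X) = 2136

Expand along row 0 (cofactor expansion): det(X) = a*(e*i - f*h) - b*(d*i - f*g) + c*(d*h - e*g), where the 3×3 is [[a, b, c], [d, e, f], [g, h, i]].
Minor M_00 = (5)*(10) - (6)*(-13) = 50 + 78 = 128.
Minor M_01 = (-11)*(10) - (6)*(11) = -110 - 66 = -176.
Minor M_02 = (-11)*(-13) - (5)*(11) = 143 - 55 = 88.
det(X) = (5)*(128) - (9)*(-176) + (-1)*(88) = 640 + 1584 - 88 = 2136.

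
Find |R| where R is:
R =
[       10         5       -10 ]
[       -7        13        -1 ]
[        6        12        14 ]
det(R) = 4020

Expand along row 0 (cofactor expansion): det(R) = a*(e*i - f*h) - b*(d*i - f*g) + c*(d*h - e*g), where the 3×3 is [[a, b, c], [d, e, f], [g, h, i]].
Minor M_00 = (13)*(14) - (-1)*(12) = 182 + 12 = 194.
Minor M_01 = (-7)*(14) - (-1)*(6) = -98 + 6 = -92.
Minor M_02 = (-7)*(12) - (13)*(6) = -84 - 78 = -162.
det(R) = (10)*(194) - (5)*(-92) + (-10)*(-162) = 1940 + 460 + 1620 = 4020.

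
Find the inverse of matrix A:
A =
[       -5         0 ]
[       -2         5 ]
det(A) = -25
A⁻¹ =
[     -1/5         0 ]
[    -2/25       1/5 ]

For a 2×2 matrix A = [[a, b], [c, d]] with det(A) ≠ 0, A⁻¹ = (1/det(A)) * [[d, -b], [-c, a]].
det(A) = (-5)*(5) - (0)*(-2) = -25 - 0 = -25.
A⁻¹ = (1/-25) * [[5, 0], [2, -5]].
Dividing each entry by -25 and reducing:
A⁻¹ =
[     -1/5         0 ]
[    -2/25       1/5 ]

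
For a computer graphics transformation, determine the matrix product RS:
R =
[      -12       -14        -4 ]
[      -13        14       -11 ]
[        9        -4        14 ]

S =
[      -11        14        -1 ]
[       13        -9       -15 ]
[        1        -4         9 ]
RS =
[      -54       -26       186 ]
[      314      -264      -296 ]
[     -137       106       177 ]

Matrix multiplication: (RS)[i][j] = sum over k of R[i][k] * S[k][j].
  (RS)[0][0] = (-12)*(-11) + (-14)*(13) + (-4)*(1) = -54
  (RS)[0][1] = (-12)*(14) + (-14)*(-9) + (-4)*(-4) = -26
  (RS)[0][2] = (-12)*(-1) + (-14)*(-15) + (-4)*(9) = 186
  (RS)[1][0] = (-13)*(-11) + (14)*(13) + (-11)*(1) = 314
  (RS)[1][1] = (-13)*(14) + (14)*(-9) + (-11)*(-4) = -264
  (RS)[1][2] = (-13)*(-1) + (14)*(-15) + (-11)*(9) = -296
  (RS)[2][0] = (9)*(-11) + (-4)*(13) + (14)*(1) = -137
  (RS)[2][1] = (9)*(14) + (-4)*(-9) + (14)*(-4) = 106
  (RS)[2][2] = (9)*(-1) + (-4)*(-15) + (14)*(9) = 177
RS =
[      -54       -26       186 ]
[      314      -264      -296 ]
[     -137       106       177 ]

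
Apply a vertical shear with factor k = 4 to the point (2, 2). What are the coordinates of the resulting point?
(2, 10)

Shear matrix for vertical shear with factor k = 4:
[[1, 0], [4, 1]]
Result: (2, 2) → (2, 10)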